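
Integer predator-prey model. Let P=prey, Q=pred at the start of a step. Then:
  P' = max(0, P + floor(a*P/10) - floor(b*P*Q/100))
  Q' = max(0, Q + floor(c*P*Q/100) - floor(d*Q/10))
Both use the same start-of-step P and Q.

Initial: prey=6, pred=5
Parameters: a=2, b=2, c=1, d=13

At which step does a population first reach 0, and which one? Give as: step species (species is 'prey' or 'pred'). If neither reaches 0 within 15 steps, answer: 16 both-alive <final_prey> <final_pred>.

Answer: 1 pred

Derivation:
Step 1: prey: 6+1-0=7; pred: 5+0-6=0
First extinction: pred at step 1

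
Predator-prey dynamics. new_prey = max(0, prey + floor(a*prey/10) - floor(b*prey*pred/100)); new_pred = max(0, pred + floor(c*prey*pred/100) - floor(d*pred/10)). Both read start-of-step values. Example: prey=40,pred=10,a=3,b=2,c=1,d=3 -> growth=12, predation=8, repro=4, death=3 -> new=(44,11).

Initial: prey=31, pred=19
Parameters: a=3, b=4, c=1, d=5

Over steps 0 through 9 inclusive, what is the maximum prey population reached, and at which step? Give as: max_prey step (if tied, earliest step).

Step 1: prey: 31+9-23=17; pred: 19+5-9=15
Step 2: prey: 17+5-10=12; pred: 15+2-7=10
Step 3: prey: 12+3-4=11; pred: 10+1-5=6
Step 4: prey: 11+3-2=12; pred: 6+0-3=3
Step 5: prey: 12+3-1=14; pred: 3+0-1=2
Step 6: prey: 14+4-1=17; pred: 2+0-1=1
Step 7: prey: 17+5-0=22; pred: 1+0-0=1
Step 8: prey: 22+6-0=28; pred: 1+0-0=1
Step 9: prey: 28+8-1=35; pred: 1+0-0=1
Max prey = 35 at step 9

Answer: 35 9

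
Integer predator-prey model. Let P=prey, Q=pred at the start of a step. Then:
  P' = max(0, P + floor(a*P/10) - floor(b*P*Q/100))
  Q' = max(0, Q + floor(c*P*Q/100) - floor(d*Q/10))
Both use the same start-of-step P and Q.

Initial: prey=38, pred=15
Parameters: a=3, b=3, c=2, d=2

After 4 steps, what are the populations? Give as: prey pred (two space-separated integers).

Answer: 0 36

Derivation:
Step 1: prey: 38+11-17=32; pred: 15+11-3=23
Step 2: prey: 32+9-22=19; pred: 23+14-4=33
Step 3: prey: 19+5-18=6; pred: 33+12-6=39
Step 4: prey: 6+1-7=0; pred: 39+4-7=36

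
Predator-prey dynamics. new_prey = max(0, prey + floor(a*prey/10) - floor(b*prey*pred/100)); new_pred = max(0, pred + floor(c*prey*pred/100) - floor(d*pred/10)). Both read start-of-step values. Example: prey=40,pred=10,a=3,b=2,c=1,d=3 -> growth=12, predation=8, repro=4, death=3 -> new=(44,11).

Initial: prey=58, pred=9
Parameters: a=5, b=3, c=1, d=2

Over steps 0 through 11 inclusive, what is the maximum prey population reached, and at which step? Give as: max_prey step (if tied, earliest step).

Step 1: prey: 58+29-15=72; pred: 9+5-1=13
Step 2: prey: 72+36-28=80; pred: 13+9-2=20
Step 3: prey: 80+40-48=72; pred: 20+16-4=32
Step 4: prey: 72+36-69=39; pred: 32+23-6=49
Step 5: prey: 39+19-57=1; pred: 49+19-9=59
Step 6: prey: 1+0-1=0; pred: 59+0-11=48
Step 7: prey: 0+0-0=0; pred: 48+0-9=39
Step 8: prey: 0+0-0=0; pred: 39+0-7=32
Step 9: prey: 0+0-0=0; pred: 32+0-6=26
Step 10: prey: 0+0-0=0; pred: 26+0-5=21
Step 11: prey: 0+0-0=0; pred: 21+0-4=17
Max prey = 80 at step 2

Answer: 80 2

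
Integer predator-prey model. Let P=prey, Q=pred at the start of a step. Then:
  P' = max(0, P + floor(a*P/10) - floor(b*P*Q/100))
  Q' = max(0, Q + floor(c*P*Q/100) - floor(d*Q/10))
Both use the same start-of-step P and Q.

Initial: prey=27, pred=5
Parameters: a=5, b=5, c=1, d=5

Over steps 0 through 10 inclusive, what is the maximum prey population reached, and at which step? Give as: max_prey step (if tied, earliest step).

Step 1: prey: 27+13-6=34; pred: 5+1-2=4
Step 2: prey: 34+17-6=45; pred: 4+1-2=3
Step 3: prey: 45+22-6=61; pred: 3+1-1=3
Step 4: prey: 61+30-9=82; pred: 3+1-1=3
Step 5: prey: 82+41-12=111; pred: 3+2-1=4
Step 6: prey: 111+55-22=144; pred: 4+4-2=6
Step 7: prey: 144+72-43=173; pred: 6+8-3=11
Step 8: prey: 173+86-95=164; pred: 11+19-5=25
Step 9: prey: 164+82-205=41; pred: 25+41-12=54
Step 10: prey: 41+20-110=0; pred: 54+22-27=49
Max prey = 173 at step 7

Answer: 173 7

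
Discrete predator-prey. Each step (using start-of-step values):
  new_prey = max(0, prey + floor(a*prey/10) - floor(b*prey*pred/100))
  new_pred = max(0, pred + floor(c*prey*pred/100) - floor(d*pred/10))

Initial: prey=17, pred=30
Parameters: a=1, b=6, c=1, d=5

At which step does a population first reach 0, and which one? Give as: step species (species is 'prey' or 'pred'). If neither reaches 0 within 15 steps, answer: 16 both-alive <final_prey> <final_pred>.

Answer: 1 prey

Derivation:
Step 1: prey: 17+1-30=0; pred: 30+5-15=20
First extinction: prey at step 1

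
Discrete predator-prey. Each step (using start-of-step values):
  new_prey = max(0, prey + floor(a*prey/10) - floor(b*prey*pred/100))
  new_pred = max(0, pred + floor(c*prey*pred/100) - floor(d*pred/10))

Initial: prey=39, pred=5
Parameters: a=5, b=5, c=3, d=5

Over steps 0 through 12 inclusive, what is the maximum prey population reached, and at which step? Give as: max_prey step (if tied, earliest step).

Answer: 54 2

Derivation:
Step 1: prey: 39+19-9=49; pred: 5+5-2=8
Step 2: prey: 49+24-19=54; pred: 8+11-4=15
Step 3: prey: 54+27-40=41; pred: 15+24-7=32
Step 4: prey: 41+20-65=0; pred: 32+39-16=55
Step 5: prey: 0+0-0=0; pred: 55+0-27=28
Step 6: prey: 0+0-0=0; pred: 28+0-14=14
Step 7: prey: 0+0-0=0; pred: 14+0-7=7
Step 8: prey: 0+0-0=0; pred: 7+0-3=4
Step 9: prey: 0+0-0=0; pred: 4+0-2=2
Step 10: prey: 0+0-0=0; pred: 2+0-1=1
Step 11: prey: 0+0-0=0; pred: 1+0-0=1
Step 12: prey: 0+0-0=0; pred: 1+0-0=1
Max prey = 54 at step 2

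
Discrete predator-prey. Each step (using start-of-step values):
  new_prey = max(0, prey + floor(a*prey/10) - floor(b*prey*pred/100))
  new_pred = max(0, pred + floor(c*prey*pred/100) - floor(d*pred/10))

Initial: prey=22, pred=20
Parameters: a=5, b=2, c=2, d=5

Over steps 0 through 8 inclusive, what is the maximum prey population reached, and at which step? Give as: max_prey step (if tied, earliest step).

Answer: 39 5

Derivation:
Step 1: prey: 22+11-8=25; pred: 20+8-10=18
Step 2: prey: 25+12-9=28; pred: 18+9-9=18
Step 3: prey: 28+14-10=32; pred: 18+10-9=19
Step 4: prey: 32+16-12=36; pred: 19+12-9=22
Step 5: prey: 36+18-15=39; pred: 22+15-11=26
Step 6: prey: 39+19-20=38; pred: 26+20-13=33
Step 7: prey: 38+19-25=32; pred: 33+25-16=42
Step 8: prey: 32+16-26=22; pred: 42+26-21=47
Max prey = 39 at step 5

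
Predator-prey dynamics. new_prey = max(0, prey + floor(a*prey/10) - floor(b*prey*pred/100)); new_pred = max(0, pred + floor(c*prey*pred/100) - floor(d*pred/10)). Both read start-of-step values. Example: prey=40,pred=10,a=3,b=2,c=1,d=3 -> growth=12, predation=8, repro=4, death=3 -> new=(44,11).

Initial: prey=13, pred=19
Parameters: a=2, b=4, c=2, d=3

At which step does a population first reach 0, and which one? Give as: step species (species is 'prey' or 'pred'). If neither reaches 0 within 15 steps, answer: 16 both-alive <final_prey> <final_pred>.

Answer: 16 both-alive 2 3

Derivation:
Step 1: prey: 13+2-9=6; pred: 19+4-5=18
Step 2: prey: 6+1-4=3; pred: 18+2-5=15
Step 3: prey: 3+0-1=2; pred: 15+0-4=11
Step 4: prey: 2+0-0=2; pred: 11+0-3=8
Step 5: prey: 2+0-0=2; pred: 8+0-2=6
Step 6: prey: 2+0-0=2; pred: 6+0-1=5
Step 7: prey: 2+0-0=2; pred: 5+0-1=4
Step 8: prey: 2+0-0=2; pred: 4+0-1=3
Step 9: prey: 2+0-0=2; pred: 3+0-0=3
Steps 10-15: state stable at prey=2, pred=3 (no change)
No extinction within 15 steps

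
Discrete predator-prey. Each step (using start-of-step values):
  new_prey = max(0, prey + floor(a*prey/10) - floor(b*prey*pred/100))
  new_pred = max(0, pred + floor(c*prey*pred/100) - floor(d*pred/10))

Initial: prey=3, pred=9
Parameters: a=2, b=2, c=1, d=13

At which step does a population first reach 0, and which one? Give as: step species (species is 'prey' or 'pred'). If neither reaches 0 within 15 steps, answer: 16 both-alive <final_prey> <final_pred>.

Step 1: prey: 3+0-0=3; pred: 9+0-11=0
First extinction: pred at step 1

Answer: 1 pred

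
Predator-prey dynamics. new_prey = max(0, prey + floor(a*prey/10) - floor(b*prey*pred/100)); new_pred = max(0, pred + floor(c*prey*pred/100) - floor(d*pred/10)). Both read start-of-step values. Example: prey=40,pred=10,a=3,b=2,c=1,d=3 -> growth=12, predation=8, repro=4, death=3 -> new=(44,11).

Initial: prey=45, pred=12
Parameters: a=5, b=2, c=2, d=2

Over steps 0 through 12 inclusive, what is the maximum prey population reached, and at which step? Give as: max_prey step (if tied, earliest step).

Answer: 63 2

Derivation:
Step 1: prey: 45+22-10=57; pred: 12+10-2=20
Step 2: prey: 57+28-22=63; pred: 20+22-4=38
Step 3: prey: 63+31-47=47; pred: 38+47-7=78
Step 4: prey: 47+23-73=0; pred: 78+73-15=136
Step 5: prey: 0+0-0=0; pred: 136+0-27=109
Step 6: prey: 0+0-0=0; pred: 109+0-21=88
Step 7: prey: 0+0-0=0; pred: 88+0-17=71
Step 8: prey: 0+0-0=0; pred: 71+0-14=57
Step 9: prey: 0+0-0=0; pred: 57+0-11=46
Step 10: prey: 0+0-0=0; pred: 46+0-9=37
Step 11: prey: 0+0-0=0; pred: 37+0-7=30
Step 12: prey: 0+0-0=0; pred: 30+0-6=24
Max prey = 63 at step 2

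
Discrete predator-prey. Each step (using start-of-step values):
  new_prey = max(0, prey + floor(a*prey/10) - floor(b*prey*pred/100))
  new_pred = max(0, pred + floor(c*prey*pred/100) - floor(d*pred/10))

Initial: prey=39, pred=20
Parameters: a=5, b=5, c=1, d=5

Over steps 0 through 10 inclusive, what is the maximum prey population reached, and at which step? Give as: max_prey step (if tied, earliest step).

Answer: 108 10

Derivation:
Step 1: prey: 39+19-39=19; pred: 20+7-10=17
Step 2: prey: 19+9-16=12; pred: 17+3-8=12
Step 3: prey: 12+6-7=11; pred: 12+1-6=7
Step 4: prey: 11+5-3=13; pred: 7+0-3=4
Step 5: prey: 13+6-2=17; pred: 4+0-2=2
Step 6: prey: 17+8-1=24; pred: 2+0-1=1
Step 7: prey: 24+12-1=35; pred: 1+0-0=1
Step 8: prey: 35+17-1=51; pred: 1+0-0=1
Step 9: prey: 51+25-2=74; pred: 1+0-0=1
Step 10: prey: 74+37-3=108; pred: 1+0-0=1
Max prey = 108 at step 10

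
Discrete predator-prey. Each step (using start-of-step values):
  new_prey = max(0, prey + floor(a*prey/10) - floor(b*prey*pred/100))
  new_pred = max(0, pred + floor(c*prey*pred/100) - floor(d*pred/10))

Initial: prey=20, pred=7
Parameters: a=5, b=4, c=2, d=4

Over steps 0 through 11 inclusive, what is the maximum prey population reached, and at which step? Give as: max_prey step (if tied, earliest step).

Answer: 43 5

Derivation:
Step 1: prey: 20+10-5=25; pred: 7+2-2=7
Step 2: prey: 25+12-7=30; pred: 7+3-2=8
Step 3: prey: 30+15-9=36; pred: 8+4-3=9
Step 4: prey: 36+18-12=42; pred: 9+6-3=12
Step 5: prey: 42+21-20=43; pred: 12+10-4=18
Step 6: prey: 43+21-30=34; pred: 18+15-7=26
Step 7: prey: 34+17-35=16; pred: 26+17-10=33
Step 8: prey: 16+8-21=3; pred: 33+10-13=30
Step 9: prey: 3+1-3=1; pred: 30+1-12=19
Step 10: prey: 1+0-0=1; pred: 19+0-7=12
Step 11: prey: 1+0-0=1; pred: 12+0-4=8
Max prey = 43 at step 5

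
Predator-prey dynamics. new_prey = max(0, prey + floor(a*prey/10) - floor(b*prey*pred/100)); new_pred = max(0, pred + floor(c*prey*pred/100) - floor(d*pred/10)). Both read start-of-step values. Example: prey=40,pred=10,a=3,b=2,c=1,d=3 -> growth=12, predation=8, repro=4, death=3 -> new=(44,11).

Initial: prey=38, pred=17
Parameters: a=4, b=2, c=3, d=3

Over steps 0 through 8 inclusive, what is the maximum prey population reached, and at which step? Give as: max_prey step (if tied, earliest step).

Answer: 41 1

Derivation:
Step 1: prey: 38+15-12=41; pred: 17+19-5=31
Step 2: prey: 41+16-25=32; pred: 31+38-9=60
Step 3: prey: 32+12-38=6; pred: 60+57-18=99
Step 4: prey: 6+2-11=0; pred: 99+17-29=87
Step 5: prey: 0+0-0=0; pred: 87+0-26=61
Step 6: prey: 0+0-0=0; pred: 61+0-18=43
Step 7: prey: 0+0-0=0; pred: 43+0-12=31
Step 8: prey: 0+0-0=0; pred: 31+0-9=22
Max prey = 41 at step 1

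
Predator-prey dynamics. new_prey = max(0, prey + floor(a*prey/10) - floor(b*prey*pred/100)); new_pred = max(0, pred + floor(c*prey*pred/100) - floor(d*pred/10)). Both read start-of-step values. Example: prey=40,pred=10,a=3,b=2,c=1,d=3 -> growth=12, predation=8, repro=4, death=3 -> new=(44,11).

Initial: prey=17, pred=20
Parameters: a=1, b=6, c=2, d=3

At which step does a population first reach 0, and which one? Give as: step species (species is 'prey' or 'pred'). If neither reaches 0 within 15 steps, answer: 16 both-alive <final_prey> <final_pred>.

Step 1: prey: 17+1-20=0; pred: 20+6-6=20
First extinction: prey at step 1

Answer: 1 prey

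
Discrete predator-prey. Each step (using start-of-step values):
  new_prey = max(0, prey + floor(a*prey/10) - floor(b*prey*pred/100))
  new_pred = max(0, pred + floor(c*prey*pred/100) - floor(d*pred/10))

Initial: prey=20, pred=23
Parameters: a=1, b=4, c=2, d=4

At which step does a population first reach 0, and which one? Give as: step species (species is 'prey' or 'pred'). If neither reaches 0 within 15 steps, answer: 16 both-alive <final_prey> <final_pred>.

Step 1: prey: 20+2-18=4; pred: 23+9-9=23
Step 2: prey: 4+0-3=1; pred: 23+1-9=15
Step 3: prey: 1+0-0=1; pred: 15+0-6=9
Step 4: prey: 1+0-0=1; pred: 9+0-3=6
Step 5: prey: 1+0-0=1; pred: 6+0-2=4
Step 6: prey: 1+0-0=1; pred: 4+0-1=3
Step 7: prey: 1+0-0=1; pred: 3+0-1=2
Step 8: prey: 1+0-0=1; pred: 2+0-0=2
Steps 9-15: state stable at prey=1, pred=2 (no change)
No extinction within 15 steps

Answer: 16 both-alive 1 2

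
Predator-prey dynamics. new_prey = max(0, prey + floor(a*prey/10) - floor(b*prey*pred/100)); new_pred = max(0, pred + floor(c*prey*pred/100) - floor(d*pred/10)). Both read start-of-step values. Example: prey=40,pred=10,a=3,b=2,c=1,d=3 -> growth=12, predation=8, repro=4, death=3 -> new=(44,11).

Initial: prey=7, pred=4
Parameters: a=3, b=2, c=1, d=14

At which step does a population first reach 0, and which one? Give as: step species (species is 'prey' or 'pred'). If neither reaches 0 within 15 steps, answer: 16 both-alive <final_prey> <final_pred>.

Answer: 1 pred

Derivation:
Step 1: prey: 7+2-0=9; pred: 4+0-5=0
First extinction: pred at step 1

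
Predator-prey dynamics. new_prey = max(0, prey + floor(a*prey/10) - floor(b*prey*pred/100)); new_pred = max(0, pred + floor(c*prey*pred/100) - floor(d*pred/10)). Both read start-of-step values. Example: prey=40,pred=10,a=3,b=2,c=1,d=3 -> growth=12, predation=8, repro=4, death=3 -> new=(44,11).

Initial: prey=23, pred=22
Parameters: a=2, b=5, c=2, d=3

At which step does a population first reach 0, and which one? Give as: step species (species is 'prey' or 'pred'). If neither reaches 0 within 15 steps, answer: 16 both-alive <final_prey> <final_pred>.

Step 1: prey: 23+4-25=2; pred: 22+10-6=26
Step 2: prey: 2+0-2=0; pred: 26+1-7=20
First extinction: prey at step 2

Answer: 2 prey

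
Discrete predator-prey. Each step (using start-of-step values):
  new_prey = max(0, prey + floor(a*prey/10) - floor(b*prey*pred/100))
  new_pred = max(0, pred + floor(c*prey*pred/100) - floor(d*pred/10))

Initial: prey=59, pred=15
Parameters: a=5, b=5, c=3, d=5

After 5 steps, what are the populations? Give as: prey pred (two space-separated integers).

Step 1: prey: 59+29-44=44; pred: 15+26-7=34
Step 2: prey: 44+22-74=0; pred: 34+44-17=61
Step 3: prey: 0+0-0=0; pred: 61+0-30=31
Step 4: prey: 0+0-0=0; pred: 31+0-15=16
Step 5: prey: 0+0-0=0; pred: 16+0-8=8

Answer: 0 8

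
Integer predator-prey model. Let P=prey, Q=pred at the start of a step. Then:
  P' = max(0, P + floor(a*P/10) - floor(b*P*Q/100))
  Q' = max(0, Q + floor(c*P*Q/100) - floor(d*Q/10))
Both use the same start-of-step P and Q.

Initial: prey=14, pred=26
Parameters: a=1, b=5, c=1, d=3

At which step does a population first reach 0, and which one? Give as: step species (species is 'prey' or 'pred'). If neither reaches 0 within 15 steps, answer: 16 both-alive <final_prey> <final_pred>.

Step 1: prey: 14+1-18=0; pred: 26+3-7=22
First extinction: prey at step 1

Answer: 1 prey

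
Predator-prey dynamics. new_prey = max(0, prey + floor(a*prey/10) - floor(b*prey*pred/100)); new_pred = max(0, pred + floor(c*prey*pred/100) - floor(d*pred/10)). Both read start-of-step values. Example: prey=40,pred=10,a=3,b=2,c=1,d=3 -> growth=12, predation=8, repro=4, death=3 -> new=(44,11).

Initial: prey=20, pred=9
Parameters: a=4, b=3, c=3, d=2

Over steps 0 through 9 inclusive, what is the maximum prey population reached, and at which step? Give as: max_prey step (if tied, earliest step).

Step 1: prey: 20+8-5=23; pred: 9+5-1=13
Step 2: prey: 23+9-8=24; pred: 13+8-2=19
Step 3: prey: 24+9-13=20; pred: 19+13-3=29
Step 4: prey: 20+8-17=11; pred: 29+17-5=41
Step 5: prey: 11+4-13=2; pred: 41+13-8=46
Step 6: prey: 2+0-2=0; pred: 46+2-9=39
Step 7: prey: 0+0-0=0; pred: 39+0-7=32
Step 8: prey: 0+0-0=0; pred: 32+0-6=26
Step 9: prey: 0+0-0=0; pred: 26+0-5=21
Max prey = 24 at step 2

Answer: 24 2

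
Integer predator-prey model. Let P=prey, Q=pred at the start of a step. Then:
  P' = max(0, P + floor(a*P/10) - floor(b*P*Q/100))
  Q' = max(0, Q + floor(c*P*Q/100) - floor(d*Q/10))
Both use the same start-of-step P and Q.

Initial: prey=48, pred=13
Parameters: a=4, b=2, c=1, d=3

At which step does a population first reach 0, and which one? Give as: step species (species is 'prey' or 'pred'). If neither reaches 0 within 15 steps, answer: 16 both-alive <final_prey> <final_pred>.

Step 1: prey: 48+19-12=55; pred: 13+6-3=16
Step 2: prey: 55+22-17=60; pred: 16+8-4=20
Step 3: prey: 60+24-24=60; pred: 20+12-6=26
Step 4: prey: 60+24-31=53; pred: 26+15-7=34
Step 5: prey: 53+21-36=38; pred: 34+18-10=42
Step 6: prey: 38+15-31=22; pred: 42+15-12=45
Step 7: prey: 22+8-19=11; pred: 45+9-13=41
Step 8: prey: 11+4-9=6; pred: 41+4-12=33
Step 9: prey: 6+2-3=5; pred: 33+1-9=25
Step 10: prey: 5+2-2=5; pred: 25+1-7=19
Step 11: prey: 5+2-1=6; pred: 19+0-5=14
Step 12: prey: 6+2-1=7; pred: 14+0-4=10
Step 13: prey: 7+2-1=8; pred: 10+0-3=7
Step 14: prey: 8+3-1=10; pred: 7+0-2=5
Step 15: prey: 10+4-1=13; pred: 5+0-1=4
No extinction within 15 steps

Answer: 16 both-alive 13 4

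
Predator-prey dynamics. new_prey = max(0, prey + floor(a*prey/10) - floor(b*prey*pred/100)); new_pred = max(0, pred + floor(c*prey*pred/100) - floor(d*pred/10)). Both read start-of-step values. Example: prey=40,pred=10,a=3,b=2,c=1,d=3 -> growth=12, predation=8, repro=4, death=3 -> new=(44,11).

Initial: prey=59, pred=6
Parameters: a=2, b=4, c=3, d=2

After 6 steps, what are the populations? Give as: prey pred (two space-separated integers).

Answer: 0 36

Derivation:
Step 1: prey: 59+11-14=56; pred: 6+10-1=15
Step 2: prey: 56+11-33=34; pred: 15+25-3=37
Step 3: prey: 34+6-50=0; pred: 37+37-7=67
Step 4: prey: 0+0-0=0; pred: 67+0-13=54
Step 5: prey: 0+0-0=0; pred: 54+0-10=44
Step 6: prey: 0+0-0=0; pred: 44+0-8=36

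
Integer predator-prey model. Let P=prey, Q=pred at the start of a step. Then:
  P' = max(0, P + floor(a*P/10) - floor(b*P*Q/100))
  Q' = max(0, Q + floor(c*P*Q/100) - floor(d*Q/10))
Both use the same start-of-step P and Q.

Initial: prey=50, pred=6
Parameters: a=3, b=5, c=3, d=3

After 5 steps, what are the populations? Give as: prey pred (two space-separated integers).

Step 1: prey: 50+15-15=50; pred: 6+9-1=14
Step 2: prey: 50+15-35=30; pred: 14+21-4=31
Step 3: prey: 30+9-46=0; pred: 31+27-9=49
Step 4: prey: 0+0-0=0; pred: 49+0-14=35
Step 5: prey: 0+0-0=0; pred: 35+0-10=25

Answer: 0 25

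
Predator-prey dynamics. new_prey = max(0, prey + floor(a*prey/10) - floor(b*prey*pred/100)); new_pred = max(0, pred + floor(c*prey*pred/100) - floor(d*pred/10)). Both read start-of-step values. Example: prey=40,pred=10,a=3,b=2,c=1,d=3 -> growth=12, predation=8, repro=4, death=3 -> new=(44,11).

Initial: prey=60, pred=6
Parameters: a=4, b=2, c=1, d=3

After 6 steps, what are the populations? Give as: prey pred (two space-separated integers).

Step 1: prey: 60+24-7=77; pred: 6+3-1=8
Step 2: prey: 77+30-12=95; pred: 8+6-2=12
Step 3: prey: 95+38-22=111; pred: 12+11-3=20
Step 4: prey: 111+44-44=111; pred: 20+22-6=36
Step 5: prey: 111+44-79=76; pred: 36+39-10=65
Step 6: prey: 76+30-98=8; pred: 65+49-19=95

Answer: 8 95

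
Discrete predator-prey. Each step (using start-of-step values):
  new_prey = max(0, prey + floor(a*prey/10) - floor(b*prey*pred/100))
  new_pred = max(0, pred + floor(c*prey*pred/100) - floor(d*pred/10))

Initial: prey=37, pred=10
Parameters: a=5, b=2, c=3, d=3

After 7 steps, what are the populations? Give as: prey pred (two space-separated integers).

Step 1: prey: 37+18-7=48; pred: 10+11-3=18
Step 2: prey: 48+24-17=55; pred: 18+25-5=38
Step 3: prey: 55+27-41=41; pred: 38+62-11=89
Step 4: prey: 41+20-72=0; pred: 89+109-26=172
Step 5: prey: 0+0-0=0; pred: 172+0-51=121
Step 6: prey: 0+0-0=0; pred: 121+0-36=85
Step 7: prey: 0+0-0=0; pred: 85+0-25=60

Answer: 0 60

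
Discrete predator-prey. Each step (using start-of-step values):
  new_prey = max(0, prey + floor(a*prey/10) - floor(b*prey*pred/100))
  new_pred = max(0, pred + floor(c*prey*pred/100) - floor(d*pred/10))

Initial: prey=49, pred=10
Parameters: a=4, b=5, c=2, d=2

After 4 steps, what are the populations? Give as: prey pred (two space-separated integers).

Step 1: prey: 49+19-24=44; pred: 10+9-2=17
Step 2: prey: 44+17-37=24; pred: 17+14-3=28
Step 3: prey: 24+9-33=0; pred: 28+13-5=36
Step 4: prey: 0+0-0=0; pred: 36+0-7=29

Answer: 0 29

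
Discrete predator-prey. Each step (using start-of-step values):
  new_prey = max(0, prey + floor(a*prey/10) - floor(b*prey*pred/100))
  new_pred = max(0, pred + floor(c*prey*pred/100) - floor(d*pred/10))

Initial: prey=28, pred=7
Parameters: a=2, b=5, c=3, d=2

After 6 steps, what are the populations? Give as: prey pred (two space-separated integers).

Answer: 1 13

Derivation:
Step 1: prey: 28+5-9=24; pred: 7+5-1=11
Step 2: prey: 24+4-13=15; pred: 11+7-2=16
Step 3: prey: 15+3-12=6; pred: 16+7-3=20
Step 4: prey: 6+1-6=1; pred: 20+3-4=19
Step 5: prey: 1+0-0=1; pred: 19+0-3=16
Step 6: prey: 1+0-0=1; pred: 16+0-3=13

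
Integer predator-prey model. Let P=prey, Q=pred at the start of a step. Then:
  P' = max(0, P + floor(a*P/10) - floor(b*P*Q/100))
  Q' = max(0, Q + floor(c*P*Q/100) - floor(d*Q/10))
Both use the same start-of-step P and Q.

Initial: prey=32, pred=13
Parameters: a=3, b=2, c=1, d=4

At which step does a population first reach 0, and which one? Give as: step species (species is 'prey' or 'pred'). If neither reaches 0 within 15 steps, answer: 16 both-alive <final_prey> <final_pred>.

Step 1: prey: 32+9-8=33; pred: 13+4-5=12
Step 2: prey: 33+9-7=35; pred: 12+3-4=11
Step 3: prey: 35+10-7=38; pred: 11+3-4=10
Step 4: prey: 38+11-7=42; pred: 10+3-4=9
Step 5: prey: 42+12-7=47; pred: 9+3-3=9
Step 6: prey: 47+14-8=53; pred: 9+4-3=10
Step 7: prey: 53+15-10=58; pred: 10+5-4=11
Step 8: prey: 58+17-12=63; pred: 11+6-4=13
Step 9: prey: 63+18-16=65; pred: 13+8-5=16
Step 10: prey: 65+19-20=64; pred: 16+10-6=20
Step 11: prey: 64+19-25=58; pred: 20+12-8=24
Step 12: prey: 58+17-27=48; pred: 24+13-9=28
Step 13: prey: 48+14-26=36; pred: 28+13-11=30
Step 14: prey: 36+10-21=25; pred: 30+10-12=28
Step 15: prey: 25+7-14=18; pred: 28+7-11=24
No extinction within 15 steps

Answer: 16 both-alive 18 24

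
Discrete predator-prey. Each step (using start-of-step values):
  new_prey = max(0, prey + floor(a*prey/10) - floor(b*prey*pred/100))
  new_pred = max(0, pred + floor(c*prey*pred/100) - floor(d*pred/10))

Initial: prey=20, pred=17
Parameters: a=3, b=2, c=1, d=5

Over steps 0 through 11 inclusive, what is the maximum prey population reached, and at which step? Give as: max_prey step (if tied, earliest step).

Answer: 129 11

Derivation:
Step 1: prey: 20+6-6=20; pred: 17+3-8=12
Step 2: prey: 20+6-4=22; pred: 12+2-6=8
Step 3: prey: 22+6-3=25; pred: 8+1-4=5
Step 4: prey: 25+7-2=30; pred: 5+1-2=4
Step 5: prey: 30+9-2=37; pred: 4+1-2=3
Step 6: prey: 37+11-2=46; pred: 3+1-1=3
Step 7: prey: 46+13-2=57; pred: 3+1-1=3
Step 8: prey: 57+17-3=71; pred: 3+1-1=3
Step 9: prey: 71+21-4=88; pred: 3+2-1=4
Step 10: prey: 88+26-7=107; pred: 4+3-2=5
Step 11: prey: 107+32-10=129; pred: 5+5-2=8
Max prey = 129 at step 11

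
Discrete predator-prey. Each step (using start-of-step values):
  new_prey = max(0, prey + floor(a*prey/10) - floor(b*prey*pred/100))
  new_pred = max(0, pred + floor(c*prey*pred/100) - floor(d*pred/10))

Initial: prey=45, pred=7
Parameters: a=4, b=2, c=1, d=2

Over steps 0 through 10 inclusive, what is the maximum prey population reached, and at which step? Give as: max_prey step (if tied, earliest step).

Answer: 80 4

Derivation:
Step 1: prey: 45+18-6=57; pred: 7+3-1=9
Step 2: prey: 57+22-10=69; pred: 9+5-1=13
Step 3: prey: 69+27-17=79; pred: 13+8-2=19
Step 4: prey: 79+31-30=80; pred: 19+15-3=31
Step 5: prey: 80+32-49=63; pred: 31+24-6=49
Step 6: prey: 63+25-61=27; pred: 49+30-9=70
Step 7: prey: 27+10-37=0; pred: 70+18-14=74
Step 8: prey: 0+0-0=0; pred: 74+0-14=60
Step 9: prey: 0+0-0=0; pred: 60+0-12=48
Step 10: prey: 0+0-0=0; pred: 48+0-9=39
Max prey = 80 at step 4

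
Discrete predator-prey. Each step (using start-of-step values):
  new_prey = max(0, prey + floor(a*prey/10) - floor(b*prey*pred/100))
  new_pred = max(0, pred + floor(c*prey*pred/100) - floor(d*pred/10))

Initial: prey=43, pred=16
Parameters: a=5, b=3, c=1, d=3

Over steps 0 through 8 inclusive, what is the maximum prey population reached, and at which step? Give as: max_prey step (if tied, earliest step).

Answer: 44 1

Derivation:
Step 1: prey: 43+21-20=44; pred: 16+6-4=18
Step 2: prey: 44+22-23=43; pred: 18+7-5=20
Step 3: prey: 43+21-25=39; pred: 20+8-6=22
Step 4: prey: 39+19-25=33; pred: 22+8-6=24
Step 5: prey: 33+16-23=26; pred: 24+7-7=24
Step 6: prey: 26+13-18=21; pred: 24+6-7=23
Step 7: prey: 21+10-14=17; pred: 23+4-6=21
Step 8: prey: 17+8-10=15; pred: 21+3-6=18
Max prey = 44 at step 1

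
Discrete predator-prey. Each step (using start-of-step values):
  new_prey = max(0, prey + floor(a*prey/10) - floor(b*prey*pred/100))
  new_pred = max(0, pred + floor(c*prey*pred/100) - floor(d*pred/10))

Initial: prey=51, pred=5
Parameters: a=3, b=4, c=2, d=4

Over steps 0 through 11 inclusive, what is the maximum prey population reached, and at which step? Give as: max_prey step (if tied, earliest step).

Step 1: prey: 51+15-10=56; pred: 5+5-2=8
Step 2: prey: 56+16-17=55; pred: 8+8-3=13
Step 3: prey: 55+16-28=43; pred: 13+14-5=22
Step 4: prey: 43+12-37=18; pred: 22+18-8=32
Step 5: prey: 18+5-23=0; pred: 32+11-12=31
Step 6: prey: 0+0-0=0; pred: 31+0-12=19
Step 7: prey: 0+0-0=0; pred: 19+0-7=12
Step 8: prey: 0+0-0=0; pred: 12+0-4=8
Step 9: prey: 0+0-0=0; pred: 8+0-3=5
Step 10: prey: 0+0-0=0; pred: 5+0-2=3
Step 11: prey: 0+0-0=0; pred: 3+0-1=2
Max prey = 56 at step 1

Answer: 56 1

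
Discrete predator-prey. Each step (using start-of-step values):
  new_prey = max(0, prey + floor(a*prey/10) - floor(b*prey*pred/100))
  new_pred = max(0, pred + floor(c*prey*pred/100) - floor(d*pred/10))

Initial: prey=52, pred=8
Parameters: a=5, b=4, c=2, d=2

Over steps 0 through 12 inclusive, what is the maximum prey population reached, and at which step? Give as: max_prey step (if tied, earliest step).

Step 1: prey: 52+26-16=62; pred: 8+8-1=15
Step 2: prey: 62+31-37=56; pred: 15+18-3=30
Step 3: prey: 56+28-67=17; pred: 30+33-6=57
Step 4: prey: 17+8-38=0; pred: 57+19-11=65
Step 5: prey: 0+0-0=0; pred: 65+0-13=52
Step 6: prey: 0+0-0=0; pred: 52+0-10=42
Step 7: prey: 0+0-0=0; pred: 42+0-8=34
Step 8: prey: 0+0-0=0; pred: 34+0-6=28
Step 9: prey: 0+0-0=0; pred: 28+0-5=23
Step 10: prey: 0+0-0=0; pred: 23+0-4=19
Step 11: prey: 0+0-0=0; pred: 19+0-3=16
Step 12: prey: 0+0-0=0; pred: 16+0-3=13
Max prey = 62 at step 1

Answer: 62 1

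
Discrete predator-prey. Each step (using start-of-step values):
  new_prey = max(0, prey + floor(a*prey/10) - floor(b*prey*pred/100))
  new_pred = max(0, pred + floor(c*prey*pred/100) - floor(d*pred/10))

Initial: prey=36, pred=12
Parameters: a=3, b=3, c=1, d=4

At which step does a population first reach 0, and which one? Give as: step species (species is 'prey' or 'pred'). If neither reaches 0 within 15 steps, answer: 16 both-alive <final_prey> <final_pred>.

Step 1: prey: 36+10-12=34; pred: 12+4-4=12
Step 2: prey: 34+10-12=32; pred: 12+4-4=12
Step 3: prey: 32+9-11=30; pred: 12+3-4=11
Step 4: prey: 30+9-9=30; pred: 11+3-4=10
Step 5: prey: 30+9-9=30; pred: 10+3-4=9
Step 6: prey: 30+9-8=31; pred: 9+2-3=8
Step 7: prey: 31+9-7=33; pred: 8+2-3=7
Step 8: prey: 33+9-6=36; pred: 7+2-2=7
Step 9: prey: 36+10-7=39; pred: 7+2-2=7
Step 10: prey: 39+11-8=42; pred: 7+2-2=7
Step 11: prey: 42+12-8=46; pred: 7+2-2=7
Step 12: prey: 46+13-9=50; pred: 7+3-2=8
Step 13: prey: 50+15-12=53; pred: 8+4-3=9
Step 14: prey: 53+15-14=54; pred: 9+4-3=10
Step 15: prey: 54+16-16=54; pred: 10+5-4=11
No extinction within 15 steps

Answer: 16 both-alive 54 11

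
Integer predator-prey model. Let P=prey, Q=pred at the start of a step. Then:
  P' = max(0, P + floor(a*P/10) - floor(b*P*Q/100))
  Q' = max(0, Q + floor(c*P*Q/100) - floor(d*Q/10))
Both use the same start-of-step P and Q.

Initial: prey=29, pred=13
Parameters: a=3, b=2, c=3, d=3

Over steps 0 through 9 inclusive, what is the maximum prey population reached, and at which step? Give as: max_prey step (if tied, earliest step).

Answer: 30 1

Derivation:
Step 1: prey: 29+8-7=30; pred: 13+11-3=21
Step 2: prey: 30+9-12=27; pred: 21+18-6=33
Step 3: prey: 27+8-17=18; pred: 33+26-9=50
Step 4: prey: 18+5-18=5; pred: 50+27-15=62
Step 5: prey: 5+1-6=0; pred: 62+9-18=53
Step 6: prey: 0+0-0=0; pred: 53+0-15=38
Step 7: prey: 0+0-0=0; pred: 38+0-11=27
Step 8: prey: 0+0-0=0; pred: 27+0-8=19
Step 9: prey: 0+0-0=0; pred: 19+0-5=14
Max prey = 30 at step 1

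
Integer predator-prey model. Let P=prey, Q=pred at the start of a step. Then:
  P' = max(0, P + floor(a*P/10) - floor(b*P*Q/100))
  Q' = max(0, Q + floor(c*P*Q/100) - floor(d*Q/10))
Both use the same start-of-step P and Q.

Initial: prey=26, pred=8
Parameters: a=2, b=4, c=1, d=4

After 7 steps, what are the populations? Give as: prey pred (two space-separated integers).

Step 1: prey: 26+5-8=23; pred: 8+2-3=7
Step 2: prey: 23+4-6=21; pred: 7+1-2=6
Step 3: prey: 21+4-5=20; pred: 6+1-2=5
Step 4: prey: 20+4-4=20; pred: 5+1-2=4
Step 5: prey: 20+4-3=21; pred: 4+0-1=3
Step 6: prey: 21+4-2=23; pred: 3+0-1=2
Step 7: prey: 23+4-1=26; pred: 2+0-0=2

Answer: 26 2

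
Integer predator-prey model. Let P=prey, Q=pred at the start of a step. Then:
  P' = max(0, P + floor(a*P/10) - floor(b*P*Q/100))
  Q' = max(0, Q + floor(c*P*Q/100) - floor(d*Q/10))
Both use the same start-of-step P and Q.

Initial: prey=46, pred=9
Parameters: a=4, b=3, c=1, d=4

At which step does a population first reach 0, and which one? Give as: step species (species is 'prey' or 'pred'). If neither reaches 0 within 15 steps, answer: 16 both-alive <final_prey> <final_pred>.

Answer: 16 both-alive 27 5

Derivation:
Step 1: prey: 46+18-12=52; pred: 9+4-3=10
Step 2: prey: 52+20-15=57; pred: 10+5-4=11
Step 3: prey: 57+22-18=61; pred: 11+6-4=13
Step 4: prey: 61+24-23=62; pred: 13+7-5=15
Step 5: prey: 62+24-27=59; pred: 15+9-6=18
Step 6: prey: 59+23-31=51; pred: 18+10-7=21
Step 7: prey: 51+20-32=39; pred: 21+10-8=23
Step 8: prey: 39+15-26=28; pred: 23+8-9=22
Step 9: prey: 28+11-18=21; pred: 22+6-8=20
Step 10: prey: 21+8-12=17; pred: 20+4-8=16
Step 11: prey: 17+6-8=15; pred: 16+2-6=12
Step 12: prey: 15+6-5=16; pred: 12+1-4=9
Step 13: prey: 16+6-4=18; pred: 9+1-3=7
Step 14: prey: 18+7-3=22; pred: 7+1-2=6
Step 15: prey: 22+8-3=27; pred: 6+1-2=5
No extinction within 15 steps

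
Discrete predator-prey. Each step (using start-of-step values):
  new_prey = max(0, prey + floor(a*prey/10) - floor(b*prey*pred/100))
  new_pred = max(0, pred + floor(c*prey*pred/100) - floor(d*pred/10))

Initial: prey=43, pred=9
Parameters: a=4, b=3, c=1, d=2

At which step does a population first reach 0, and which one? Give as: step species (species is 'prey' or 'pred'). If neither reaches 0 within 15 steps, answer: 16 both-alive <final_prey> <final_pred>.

Step 1: prey: 43+17-11=49; pred: 9+3-1=11
Step 2: prey: 49+19-16=52; pred: 11+5-2=14
Step 3: prey: 52+20-21=51; pred: 14+7-2=19
Step 4: prey: 51+20-29=42; pred: 19+9-3=25
Step 5: prey: 42+16-31=27; pred: 25+10-5=30
Step 6: prey: 27+10-24=13; pred: 30+8-6=32
Step 7: prey: 13+5-12=6; pred: 32+4-6=30
Step 8: prey: 6+2-5=3; pred: 30+1-6=25
Step 9: prey: 3+1-2=2; pred: 25+0-5=20
Step 10: prey: 2+0-1=1; pred: 20+0-4=16
Step 11: prey: 1+0-0=1; pred: 16+0-3=13
Step 12: prey: 1+0-0=1; pred: 13+0-2=11
Step 13: prey: 1+0-0=1; pred: 11+0-2=9
Step 14: prey: 1+0-0=1; pred: 9+0-1=8
Step 15: prey: 1+0-0=1; pred: 8+0-1=7
No extinction within 15 steps

Answer: 16 both-alive 1 7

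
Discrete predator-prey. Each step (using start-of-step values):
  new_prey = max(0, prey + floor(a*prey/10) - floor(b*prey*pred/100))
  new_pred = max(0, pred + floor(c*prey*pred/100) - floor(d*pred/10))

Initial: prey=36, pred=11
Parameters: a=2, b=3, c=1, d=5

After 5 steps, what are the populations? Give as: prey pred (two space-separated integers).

Answer: 34 3

Derivation:
Step 1: prey: 36+7-11=32; pred: 11+3-5=9
Step 2: prey: 32+6-8=30; pred: 9+2-4=7
Step 3: prey: 30+6-6=30; pred: 7+2-3=6
Step 4: prey: 30+6-5=31; pred: 6+1-3=4
Step 5: prey: 31+6-3=34; pred: 4+1-2=3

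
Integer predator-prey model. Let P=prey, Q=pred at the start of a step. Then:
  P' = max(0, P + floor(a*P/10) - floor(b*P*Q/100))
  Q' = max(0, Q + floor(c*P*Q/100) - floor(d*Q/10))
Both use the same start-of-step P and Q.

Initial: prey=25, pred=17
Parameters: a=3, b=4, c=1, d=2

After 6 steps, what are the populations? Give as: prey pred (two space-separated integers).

Answer: 2 8

Derivation:
Step 1: prey: 25+7-17=15; pred: 17+4-3=18
Step 2: prey: 15+4-10=9; pred: 18+2-3=17
Step 3: prey: 9+2-6=5; pred: 17+1-3=15
Step 4: prey: 5+1-3=3; pred: 15+0-3=12
Step 5: prey: 3+0-1=2; pred: 12+0-2=10
Step 6: prey: 2+0-0=2; pred: 10+0-2=8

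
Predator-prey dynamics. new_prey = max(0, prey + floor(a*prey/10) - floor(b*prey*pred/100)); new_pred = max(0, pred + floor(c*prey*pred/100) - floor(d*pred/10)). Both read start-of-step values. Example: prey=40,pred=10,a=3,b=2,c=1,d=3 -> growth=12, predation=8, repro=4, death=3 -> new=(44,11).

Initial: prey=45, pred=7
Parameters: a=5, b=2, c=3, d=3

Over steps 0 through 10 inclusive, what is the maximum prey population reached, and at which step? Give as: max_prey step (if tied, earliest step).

Step 1: prey: 45+22-6=61; pred: 7+9-2=14
Step 2: prey: 61+30-17=74; pred: 14+25-4=35
Step 3: prey: 74+37-51=60; pred: 35+77-10=102
Step 4: prey: 60+30-122=0; pred: 102+183-30=255
Step 5: prey: 0+0-0=0; pred: 255+0-76=179
Step 6: prey: 0+0-0=0; pred: 179+0-53=126
Step 7: prey: 0+0-0=0; pred: 126+0-37=89
Step 8: prey: 0+0-0=0; pred: 89+0-26=63
Step 9: prey: 0+0-0=0; pred: 63+0-18=45
Step 10: prey: 0+0-0=0; pred: 45+0-13=32
Max prey = 74 at step 2

Answer: 74 2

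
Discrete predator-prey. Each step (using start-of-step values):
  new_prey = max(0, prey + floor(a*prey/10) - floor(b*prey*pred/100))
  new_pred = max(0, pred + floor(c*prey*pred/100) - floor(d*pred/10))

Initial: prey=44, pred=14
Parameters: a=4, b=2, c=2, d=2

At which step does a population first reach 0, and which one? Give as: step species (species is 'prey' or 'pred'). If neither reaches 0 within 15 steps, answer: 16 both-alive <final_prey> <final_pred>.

Step 1: prey: 44+17-12=49; pred: 14+12-2=24
Step 2: prey: 49+19-23=45; pred: 24+23-4=43
Step 3: prey: 45+18-38=25; pred: 43+38-8=73
Step 4: prey: 25+10-36=0; pred: 73+36-14=95
First extinction: prey at step 4

Answer: 4 prey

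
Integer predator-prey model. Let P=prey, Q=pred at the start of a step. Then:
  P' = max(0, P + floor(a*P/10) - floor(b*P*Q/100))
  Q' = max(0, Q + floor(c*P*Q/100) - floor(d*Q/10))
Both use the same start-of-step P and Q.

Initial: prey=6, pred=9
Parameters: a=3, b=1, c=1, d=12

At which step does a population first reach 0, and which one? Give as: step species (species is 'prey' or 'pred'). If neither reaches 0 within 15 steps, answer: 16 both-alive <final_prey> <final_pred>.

Step 1: prey: 6+1-0=7; pred: 9+0-10=0
First extinction: pred at step 1

Answer: 1 pred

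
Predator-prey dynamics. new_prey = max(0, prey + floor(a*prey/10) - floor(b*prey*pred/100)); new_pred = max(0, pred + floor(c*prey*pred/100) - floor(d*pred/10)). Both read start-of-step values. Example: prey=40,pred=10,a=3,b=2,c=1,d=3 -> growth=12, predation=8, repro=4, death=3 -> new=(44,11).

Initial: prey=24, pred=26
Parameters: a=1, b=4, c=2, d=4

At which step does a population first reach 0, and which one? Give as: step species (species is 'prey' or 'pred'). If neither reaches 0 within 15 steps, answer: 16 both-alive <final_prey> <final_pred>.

Step 1: prey: 24+2-24=2; pred: 26+12-10=28
Step 2: prey: 2+0-2=0; pred: 28+1-11=18
First extinction: prey at step 2

Answer: 2 prey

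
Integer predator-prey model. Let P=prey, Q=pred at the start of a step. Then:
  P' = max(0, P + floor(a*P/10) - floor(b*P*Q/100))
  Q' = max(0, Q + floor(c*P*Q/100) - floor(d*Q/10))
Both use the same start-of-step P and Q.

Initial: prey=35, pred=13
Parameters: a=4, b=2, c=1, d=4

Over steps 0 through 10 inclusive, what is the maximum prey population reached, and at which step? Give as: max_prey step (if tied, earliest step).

Step 1: prey: 35+14-9=40; pred: 13+4-5=12
Step 2: prey: 40+16-9=47; pred: 12+4-4=12
Step 3: prey: 47+18-11=54; pred: 12+5-4=13
Step 4: prey: 54+21-14=61; pred: 13+7-5=15
Step 5: prey: 61+24-18=67; pred: 15+9-6=18
Step 6: prey: 67+26-24=69; pred: 18+12-7=23
Step 7: prey: 69+27-31=65; pred: 23+15-9=29
Step 8: prey: 65+26-37=54; pred: 29+18-11=36
Step 9: prey: 54+21-38=37; pred: 36+19-14=41
Step 10: prey: 37+14-30=21; pred: 41+15-16=40
Max prey = 69 at step 6

Answer: 69 6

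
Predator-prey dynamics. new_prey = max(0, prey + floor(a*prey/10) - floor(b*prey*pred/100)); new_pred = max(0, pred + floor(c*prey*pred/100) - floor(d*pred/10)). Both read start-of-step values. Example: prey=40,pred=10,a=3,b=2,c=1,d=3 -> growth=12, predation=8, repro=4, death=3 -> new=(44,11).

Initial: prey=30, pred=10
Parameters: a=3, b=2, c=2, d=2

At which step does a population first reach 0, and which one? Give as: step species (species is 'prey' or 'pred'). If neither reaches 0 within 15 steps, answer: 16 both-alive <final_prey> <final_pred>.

Answer: 16 both-alive 1 9

Derivation:
Step 1: prey: 30+9-6=33; pred: 10+6-2=14
Step 2: prey: 33+9-9=33; pred: 14+9-2=21
Step 3: prey: 33+9-13=29; pred: 21+13-4=30
Step 4: prey: 29+8-17=20; pred: 30+17-6=41
Step 5: prey: 20+6-16=10; pred: 41+16-8=49
Step 6: prey: 10+3-9=4; pred: 49+9-9=49
Step 7: prey: 4+1-3=2; pred: 49+3-9=43
Step 8: prey: 2+0-1=1; pred: 43+1-8=36
Step 9: prey: 1+0-0=1; pred: 36+0-7=29
Step 10: prey: 1+0-0=1; pred: 29+0-5=24
Step 11: prey: 1+0-0=1; pred: 24+0-4=20
Step 12: prey: 1+0-0=1; pred: 20+0-4=16
Step 13: prey: 1+0-0=1; pred: 16+0-3=13
Step 14: prey: 1+0-0=1; pred: 13+0-2=11
Step 15: prey: 1+0-0=1; pred: 11+0-2=9
No extinction within 15 steps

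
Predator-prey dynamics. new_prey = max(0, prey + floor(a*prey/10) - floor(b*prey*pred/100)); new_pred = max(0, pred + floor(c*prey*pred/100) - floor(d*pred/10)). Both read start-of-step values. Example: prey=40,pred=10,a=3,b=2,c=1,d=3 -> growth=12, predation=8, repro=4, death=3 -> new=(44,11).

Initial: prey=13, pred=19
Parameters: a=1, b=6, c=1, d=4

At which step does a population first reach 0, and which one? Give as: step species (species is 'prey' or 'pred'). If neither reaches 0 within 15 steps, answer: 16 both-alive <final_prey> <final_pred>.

Answer: 1 prey

Derivation:
Step 1: prey: 13+1-14=0; pred: 19+2-7=14
First extinction: prey at step 1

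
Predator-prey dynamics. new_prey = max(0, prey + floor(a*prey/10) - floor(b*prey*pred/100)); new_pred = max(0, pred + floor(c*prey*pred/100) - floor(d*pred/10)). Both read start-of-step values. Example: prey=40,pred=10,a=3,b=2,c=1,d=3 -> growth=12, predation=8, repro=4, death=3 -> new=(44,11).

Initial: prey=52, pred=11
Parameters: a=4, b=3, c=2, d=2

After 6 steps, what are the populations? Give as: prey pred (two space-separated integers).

Answer: 0 43

Derivation:
Step 1: prey: 52+20-17=55; pred: 11+11-2=20
Step 2: prey: 55+22-33=44; pred: 20+22-4=38
Step 3: prey: 44+17-50=11; pred: 38+33-7=64
Step 4: prey: 11+4-21=0; pred: 64+14-12=66
Step 5: prey: 0+0-0=0; pred: 66+0-13=53
Step 6: prey: 0+0-0=0; pred: 53+0-10=43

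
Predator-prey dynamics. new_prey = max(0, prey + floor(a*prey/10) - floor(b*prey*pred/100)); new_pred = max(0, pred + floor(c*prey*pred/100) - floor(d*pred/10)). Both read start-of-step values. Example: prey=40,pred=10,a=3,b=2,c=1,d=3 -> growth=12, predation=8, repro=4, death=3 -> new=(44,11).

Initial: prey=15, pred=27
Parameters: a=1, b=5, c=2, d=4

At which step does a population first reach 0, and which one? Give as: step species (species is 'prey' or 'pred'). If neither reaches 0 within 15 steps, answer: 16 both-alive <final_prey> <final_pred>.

Step 1: prey: 15+1-20=0; pred: 27+8-10=25
First extinction: prey at step 1

Answer: 1 prey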